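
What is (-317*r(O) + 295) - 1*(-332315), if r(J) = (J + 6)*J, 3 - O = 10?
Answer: 330391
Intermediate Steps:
O = -7 (O = 3 - 1*10 = 3 - 10 = -7)
r(J) = J*(6 + J) (r(J) = (6 + J)*J = J*(6 + J))
(-317*r(O) + 295) - 1*(-332315) = (-(-2219)*(6 - 7) + 295) - 1*(-332315) = (-(-2219)*(-1) + 295) + 332315 = (-317*7 + 295) + 332315 = (-2219 + 295) + 332315 = -1924 + 332315 = 330391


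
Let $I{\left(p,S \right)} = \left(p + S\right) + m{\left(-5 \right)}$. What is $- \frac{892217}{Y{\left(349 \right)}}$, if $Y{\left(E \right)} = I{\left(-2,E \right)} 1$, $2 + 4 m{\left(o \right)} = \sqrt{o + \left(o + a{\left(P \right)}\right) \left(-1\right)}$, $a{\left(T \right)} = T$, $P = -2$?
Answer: $- \frac{2473225524}{960497} + \frac{1784434 \sqrt{2}}{960497} \approx -2572.3$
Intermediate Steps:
$m{\left(o \right)} = - \frac{1}{2} + \frac{\sqrt{2}}{4}$ ($m{\left(o \right)} = - \frac{1}{2} + \frac{\sqrt{o + \left(o - 2\right) \left(-1\right)}}{4} = - \frac{1}{2} + \frac{\sqrt{o + \left(-2 + o\right) \left(-1\right)}}{4} = - \frac{1}{2} + \frac{\sqrt{o - \left(-2 + o\right)}}{4} = - \frac{1}{2} + \frac{\sqrt{2}}{4}$)
$I{\left(p,S \right)} = - \frac{1}{2} + S + p + \frac{\sqrt{2}}{4}$ ($I{\left(p,S \right)} = \left(p + S\right) - \left(\frac{1}{2} - \frac{\sqrt{2}}{4}\right) = \left(S + p\right) - \left(\frac{1}{2} - \frac{\sqrt{2}}{4}\right) = - \frac{1}{2} + S + p + \frac{\sqrt{2}}{4}$)
$Y{\left(E \right)} = - \frac{5}{2} + E + \frac{\sqrt{2}}{4}$ ($Y{\left(E \right)} = \left(- \frac{1}{2} + E - 2 + \frac{\sqrt{2}}{4}\right) 1 = \left(- \frac{5}{2} + E + \frac{\sqrt{2}}{4}\right) 1 = - \frac{5}{2} + E + \frac{\sqrt{2}}{4}$)
$- \frac{892217}{Y{\left(349 \right)}} = - \frac{892217}{- \frac{5}{2} + 349 + \frac{\sqrt{2}}{4}} = - \frac{892217}{\frac{693}{2} + \frac{\sqrt{2}}{4}}$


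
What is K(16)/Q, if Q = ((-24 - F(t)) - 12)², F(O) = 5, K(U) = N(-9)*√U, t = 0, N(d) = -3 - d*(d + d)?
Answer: -660/1681 ≈ -0.39262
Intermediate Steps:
N(d) = -3 - 2*d² (N(d) = -3 - d*2*d = -3 - 2*d²)
K(U) = -165*√U (K(U) = (-3 - 2*(-9)²)*√U = (-3 - 2*81)*√U = (-3 - 162)*√U = -165*√U)
Q = 1681 (Q = ((-24 - 1*5) - 12)² = ((-24 - 5) - 12)² = (-29 - 12)² = (-41)² = 1681)
K(16)/Q = -165*√16/1681 = -165*4*(1/1681) = -660*1/1681 = -660/1681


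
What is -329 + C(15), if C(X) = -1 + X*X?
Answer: -105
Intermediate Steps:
C(X) = -1 + X²
-329 + C(15) = -329 + (-1 + 15²) = -329 + (-1 + 225) = -329 + 224 = -105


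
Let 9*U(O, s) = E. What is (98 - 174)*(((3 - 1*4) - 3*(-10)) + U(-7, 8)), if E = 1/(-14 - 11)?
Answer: -495824/225 ≈ -2203.7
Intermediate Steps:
E = -1/25 (E = 1/(-25) = -1/25 ≈ -0.040000)
U(O, s) = -1/225 (U(O, s) = (⅑)*(-1/25) = -1/225)
(98 - 174)*(((3 - 1*4) - 3*(-10)) + U(-7, 8)) = (98 - 174)*(((3 - 1*4) - 3*(-10)) - 1/225) = -76*(((3 - 4) + 30) - 1/225) = -76*((-1 + 30) - 1/225) = -76*(29 - 1/225) = -76*6524/225 = -495824/225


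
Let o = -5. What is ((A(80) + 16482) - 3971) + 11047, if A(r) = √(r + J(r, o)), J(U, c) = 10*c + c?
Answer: 23563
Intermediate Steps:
J(U, c) = 11*c
A(r) = √(-55 + r) (A(r) = √(r + 11*(-5)) = √(r - 55) = √(-55 + r))
((A(80) + 16482) - 3971) + 11047 = ((√(-55 + 80) + 16482) - 3971) + 11047 = ((√25 + 16482) - 3971) + 11047 = ((5 + 16482) - 3971) + 11047 = (16487 - 3971) + 11047 = 12516 + 11047 = 23563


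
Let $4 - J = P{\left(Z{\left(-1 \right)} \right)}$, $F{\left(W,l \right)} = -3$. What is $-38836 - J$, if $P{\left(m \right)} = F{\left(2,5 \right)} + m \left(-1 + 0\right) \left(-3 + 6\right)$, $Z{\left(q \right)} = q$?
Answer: $-38840$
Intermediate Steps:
$P{\left(m \right)} = -3 - 3 m$ ($P{\left(m \right)} = -3 + m \left(-1 + 0\right) \left(-3 + 6\right) = -3 + m \left(\left(-1\right) 3\right) = -3 + m \left(-3\right) = -3 - 3 m$)
$J = 4$ ($J = 4 - \left(-3 - -3\right) = 4 - \left(-3 + 3\right) = 4 - 0 = 4 + 0 = 4$)
$-38836 - J = -38836 - 4 = -38840$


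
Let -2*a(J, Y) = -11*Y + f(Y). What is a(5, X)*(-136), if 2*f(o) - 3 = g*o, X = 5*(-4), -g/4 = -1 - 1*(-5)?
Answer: 25942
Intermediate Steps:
g = -16 (g = -4*(-1 - 1*(-5)) = -4*(-1 + 5) = -4*4 = -16)
X = -20
f(o) = 3/2 - 8*o (f(o) = 3/2 + (-16*o)/2 = 3/2 - 8*o)
a(J, Y) = -¾ + 19*Y/2 (a(J, Y) = -(-11*Y + (3/2 - 8*Y))/2 = -(3/2 - 19*Y)/2 = -¾ + 19*Y/2)
a(5, X)*(-136) = (-¾ + (19/2)*(-20))*(-136) = (-¾ - 190)*(-136) = -763/4*(-136) = 25942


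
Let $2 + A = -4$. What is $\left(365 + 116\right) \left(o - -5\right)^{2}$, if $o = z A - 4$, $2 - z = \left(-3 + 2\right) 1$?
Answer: $139009$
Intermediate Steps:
$z = 3$ ($z = 2 - \left(-3 + 2\right) 1 = 2 - \left(-1\right) 1 = 2 - -1 = 2 + 1 = 3$)
$A = -6$ ($A = -2 - 4 = -6$)
$o = -22$ ($o = 3 \left(-6\right) - 4 = -18 - 4 = -22$)
$\left(365 + 116\right) \left(o - -5\right)^{2} = \left(365 + 116\right) \left(-22 - -5\right)^{2} = 481 \left(-22 + 5\right)^{2} = 481 \left(-17\right)^{2} = 481 \cdot 289 = 139009$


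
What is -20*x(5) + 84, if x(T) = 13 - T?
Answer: -76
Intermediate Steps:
-20*x(5) + 84 = -20*(13 - 1*5) + 84 = -20*(13 - 5) + 84 = -20*8 + 84 = -160 + 84 = -76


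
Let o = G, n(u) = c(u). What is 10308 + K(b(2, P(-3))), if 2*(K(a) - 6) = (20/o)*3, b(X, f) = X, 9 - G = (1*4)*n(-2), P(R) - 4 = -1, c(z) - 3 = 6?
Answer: 92816/9 ≈ 10313.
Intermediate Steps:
c(z) = 9 (c(z) = 3 + 6 = 9)
n(u) = 9
P(R) = 3 (P(R) = 4 - 1 = 3)
G = -27 (G = 9 - 1*4*9 = 9 - 4*9 = 9 - 1*36 = 9 - 36 = -27)
o = -27
K(a) = 44/9 (K(a) = 6 + ((20/(-27))*3)/2 = 6 + ((20*(-1/27))*3)/2 = 6 + (-20/27*3)/2 = 6 + (½)*(-20/9) = 6 - 10/9 = 44/9)
10308 + K(b(2, P(-3))) = 10308 + 44/9 = 92816/9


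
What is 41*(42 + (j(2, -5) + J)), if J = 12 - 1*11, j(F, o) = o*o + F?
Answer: 2870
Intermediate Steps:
j(F, o) = F + o² (j(F, o) = o² + F = F + o²)
J = 1 (J = 12 - 11 = 1)
41*(42 + (j(2, -5) + J)) = 41*(42 + ((2 + (-5)²) + 1)) = 41*(42 + ((2 + 25) + 1)) = 41*(42 + (27 + 1)) = 41*(42 + 28) = 41*70 = 2870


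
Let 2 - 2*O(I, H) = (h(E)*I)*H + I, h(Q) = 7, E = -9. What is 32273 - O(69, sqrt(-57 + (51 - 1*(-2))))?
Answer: 64613/2 + 483*I ≈ 32307.0 + 483.0*I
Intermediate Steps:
O(I, H) = 1 - I/2 - 7*H*I/2 (O(I, H) = 1 - ((7*I)*H + I)/2 = 1 - (7*H*I + I)/2 = 1 - (I + 7*H*I)/2 = 1 + (-I/2 - 7*H*I/2) = 1 - I/2 - 7*H*I/2)
32273 - O(69, sqrt(-57 + (51 - 1*(-2)))) = 32273 - (1 - 1/2*69 - 7/2*sqrt(-57 + (51 - 1*(-2)))*69) = 32273 - (1 - 69/2 - 7/2*sqrt(-57 + (51 + 2))*69) = 32273 - (1 - 69/2 - 7/2*sqrt(-57 + 53)*69) = 32273 - (1 - 69/2 - 7/2*sqrt(-4)*69) = 32273 - (1 - 69/2 - 7/2*2*I*69) = 32273 - (1 - 69/2 - 483*I) = 32273 - (-67/2 - 483*I) = 32273 + (67/2 + 483*I) = 64613/2 + 483*I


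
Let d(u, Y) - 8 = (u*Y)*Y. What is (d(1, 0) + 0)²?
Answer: 64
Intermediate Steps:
d(u, Y) = 8 + u*Y² (d(u, Y) = 8 + (u*Y)*Y = 8 + (Y*u)*Y = 8 + u*Y²)
(d(1, 0) + 0)² = ((8 + 1*0²) + 0)² = ((8 + 1*0) + 0)² = ((8 + 0) + 0)² = (8 + 0)² = 8² = 64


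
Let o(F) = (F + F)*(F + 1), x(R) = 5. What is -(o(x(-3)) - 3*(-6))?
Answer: -78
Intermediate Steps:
o(F) = 2*F*(1 + F) (o(F) = (2*F)*(1 + F) = 2*F*(1 + F))
-(o(x(-3)) - 3*(-6)) = -(2*5*(1 + 5) - 3*(-6)) = -(2*5*6 - (-18)) = -(60 - 1*(-18)) = -(60 + 18) = -1*78 = -78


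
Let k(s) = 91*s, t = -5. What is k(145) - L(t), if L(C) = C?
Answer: 13200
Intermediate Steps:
k(145) - L(t) = 91*145 - 1*(-5) = 13195 + 5 = 13200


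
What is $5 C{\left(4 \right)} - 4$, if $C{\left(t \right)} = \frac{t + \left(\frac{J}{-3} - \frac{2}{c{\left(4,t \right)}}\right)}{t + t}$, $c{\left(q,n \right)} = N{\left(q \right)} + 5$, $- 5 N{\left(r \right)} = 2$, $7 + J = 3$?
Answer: $- \frac{259}{276} \approx -0.93841$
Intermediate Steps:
$J = -4$ ($J = -7 + 3 = -4$)
$N{\left(r \right)} = - \frac{2}{5}$ ($N{\left(r \right)} = \left(- \frac{1}{5}\right) 2 = - \frac{2}{5}$)
$c{\left(q,n \right)} = \frac{23}{5}$ ($c{\left(q,n \right)} = - \frac{2}{5} + 5 = \frac{23}{5}$)
$C{\left(t \right)} = \frac{\frac{62}{69} + t}{2 t}$ ($C{\left(t \right)} = \frac{t - \left(- \frac{4}{3} + \frac{10}{23}\right)}{t + t} = \frac{t - - \frac{62}{69}}{2 t} = \left(t + \left(\frac{4}{3} - \frac{10}{23}\right)\right) \frac{1}{2 t} = \left(t + \frac{62}{69}\right) \frac{1}{2 t} = \left(\frac{62}{69} + t\right) \frac{1}{2 t} = \frac{\frac{62}{69} + t}{2 t}$)
$5 C{\left(4 \right)} - 4 = 5 \frac{62 + 69 \cdot 4}{138 \cdot 4} - 4 = 5 \cdot \frac{1}{138} \cdot \frac{1}{4} \left(62 + 276\right) - 4 = 5 \cdot \frac{1}{138} \cdot \frac{1}{4} \cdot 338 - 4 = 5 \cdot \frac{169}{276} - 4 = \frac{845}{276} - 4 = - \frac{259}{276}$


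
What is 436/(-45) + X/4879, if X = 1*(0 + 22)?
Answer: -2126254/219555 ≈ -9.6844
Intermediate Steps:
X = 22 (X = 1*22 = 22)
436/(-45) + X/4879 = 436/(-45) + 22/4879 = 436*(-1/45) + 22*(1/4879) = -436/45 + 22/4879 = -2126254/219555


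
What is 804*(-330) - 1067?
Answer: -266387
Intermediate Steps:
804*(-330) - 1067 = -265320 - 1067 = -266387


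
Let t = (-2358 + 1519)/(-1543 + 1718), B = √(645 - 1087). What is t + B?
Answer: -839/175 + I*√442 ≈ -4.7943 + 21.024*I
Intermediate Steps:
B = I*√442 (B = √(-442) = I*√442 ≈ 21.024*I)
t = -839/175 ≈ -4.7943
t + B = -839/175 + I*√442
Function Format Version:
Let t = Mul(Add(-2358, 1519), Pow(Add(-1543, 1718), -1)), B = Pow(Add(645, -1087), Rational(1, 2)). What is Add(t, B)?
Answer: Add(Rational(-839, 175), Mul(I, Pow(442, Rational(1, 2)))) ≈ Add(-4.7943, Mul(21.024, I))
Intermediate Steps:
B = Mul(I, Pow(442, Rational(1, 2))) (B = Pow(-442, Rational(1, 2)) = Mul(I, Pow(442, Rational(1, 2))) ≈ Mul(21.024, I))
t = Rational(-839, 175) (t = Mul(-839, Pow(175, -1)) = Mul(-839, Rational(1, 175)) = Rational(-839, 175) ≈ -4.7943)
Add(t, B) = Add(Rational(-839, 175), Mul(I, Pow(442, Rational(1, 2))))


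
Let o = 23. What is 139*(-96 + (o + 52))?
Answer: -2919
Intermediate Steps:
139*(-96 + (o + 52)) = 139*(-96 + (23 + 52)) = 139*(-96 + 75) = 139*(-21) = -2919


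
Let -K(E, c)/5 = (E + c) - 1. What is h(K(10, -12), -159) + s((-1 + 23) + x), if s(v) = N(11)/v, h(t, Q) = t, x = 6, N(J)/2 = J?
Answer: 221/14 ≈ 15.786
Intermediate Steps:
K(E, c) = 5 - 5*E - 5*c (K(E, c) = -5*((E + c) - 1) = -5*(-1 + E + c) = 5 - 5*E - 5*c)
N(J) = 2*J
s(v) = 22/v (s(v) = (2*11)/v = 22/v)
h(K(10, -12), -159) + s((-1 + 23) + x) = (5 - 5*10 - 5*(-12)) + 22/((-1 + 23) + 6) = (5 - 50 + 60) + 22/(22 + 6) = 15 + 22/28 = 15 + 22*(1/28) = 15 + 11/14 = 221/14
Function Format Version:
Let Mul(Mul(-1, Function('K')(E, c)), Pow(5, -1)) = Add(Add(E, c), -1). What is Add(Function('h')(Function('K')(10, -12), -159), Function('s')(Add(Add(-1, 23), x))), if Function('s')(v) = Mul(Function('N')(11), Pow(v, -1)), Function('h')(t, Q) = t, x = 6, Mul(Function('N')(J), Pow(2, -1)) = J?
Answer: Rational(221, 14) ≈ 15.786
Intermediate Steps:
Function('K')(E, c) = Add(5, Mul(-5, E), Mul(-5, c)) (Function('K')(E, c) = Mul(-5, Add(Add(E, c), -1)) = Mul(-5, Add(-1, E, c)) = Add(5, Mul(-5, E), Mul(-5, c)))
Function('N')(J) = Mul(2, J)
Function('s')(v) = Mul(22, Pow(v, -1)) (Function('s')(v) = Mul(Mul(2, 11), Pow(v, -1)) = Mul(22, Pow(v, -1)))
Add(Function('h')(Function('K')(10, -12), -159), Function('s')(Add(Add(-1, 23), x))) = Add(Add(5, Mul(-5, 10), Mul(-5, -12)), Mul(22, Pow(Add(Add(-1, 23), 6), -1))) = Add(Add(5, -50, 60), Mul(22, Pow(Add(22, 6), -1))) = Add(15, Mul(22, Pow(28, -1))) = Add(15, Mul(22, Rational(1, 28))) = Add(15, Rational(11, 14)) = Rational(221, 14)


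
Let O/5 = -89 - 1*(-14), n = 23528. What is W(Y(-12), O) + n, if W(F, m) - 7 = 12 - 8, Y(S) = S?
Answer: 23539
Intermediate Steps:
O = -375 (O = 5*(-89 - 1*(-14)) = 5*(-89 + 14) = 5*(-75) = -375)
W(F, m) = 11 (W(F, m) = 7 + (12 - 8) = 7 + 4 = 11)
W(Y(-12), O) + n = 11 + 23528 = 23539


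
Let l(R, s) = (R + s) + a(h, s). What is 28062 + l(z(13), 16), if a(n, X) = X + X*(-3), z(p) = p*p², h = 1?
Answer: 30243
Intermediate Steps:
z(p) = p³
a(n, X) = -2*X (a(n, X) = X - 3*X = -2*X)
l(R, s) = R - s (l(R, s) = (R + s) - 2*s = R - s)
28062 + l(z(13), 16) = 28062 + (13³ - 1*16) = 28062 + (2197 - 16) = 28062 + 2181 = 30243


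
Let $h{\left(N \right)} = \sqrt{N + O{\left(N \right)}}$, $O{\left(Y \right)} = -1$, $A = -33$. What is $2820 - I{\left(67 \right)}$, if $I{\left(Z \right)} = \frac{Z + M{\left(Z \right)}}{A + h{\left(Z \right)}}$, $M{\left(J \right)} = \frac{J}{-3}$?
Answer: $\frac{262394}{93} + \frac{134 \sqrt{66}}{3069} \approx 2821.8$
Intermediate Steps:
$M{\left(J \right)} = - \frac{J}{3}$ ($M{\left(J \right)} = J \left(- \frac{1}{3}\right) = - \frac{J}{3}$)
$h{\left(N \right)} = \sqrt{-1 + N}$ ($h{\left(N \right)} = \sqrt{N - 1} = \sqrt{-1 + N}$)
$I{\left(Z \right)} = \frac{2 Z}{3 \left(-33 + \sqrt{-1 + Z}\right)}$ ($I{\left(Z \right)} = \frac{Z - \frac{Z}{3}}{-33 + \sqrt{-1 + Z}} = \frac{\frac{2}{3} Z}{-33 + \sqrt{-1 + Z}} = \frac{2 Z}{3 \left(-33 + \sqrt{-1 + Z}\right)}$)
$2820 - I{\left(67 \right)} = 2820 - \frac{2}{3} \cdot 67 \frac{1}{-33 + \sqrt{-1 + 67}} = 2820 - \frac{2}{3} \cdot 67 \frac{1}{-33 + \sqrt{66}} = 2820 - \frac{134}{3 \left(-33 + \sqrt{66}\right)}$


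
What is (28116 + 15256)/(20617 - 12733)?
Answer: 10843/1971 ≈ 5.5013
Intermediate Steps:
(28116 + 15256)/(20617 - 12733) = 43372/7884 = 43372*(1/7884) = 10843/1971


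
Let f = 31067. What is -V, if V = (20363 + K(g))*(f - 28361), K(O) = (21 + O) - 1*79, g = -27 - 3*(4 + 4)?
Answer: -54807324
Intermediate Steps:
g = -51 (g = -27 - 3*8 = -27 - 1*24 = -27 - 24 = -51)
K(O) = -58 + O (K(O) = (21 + O) - 79 = -58 + O)
V = 54807324 (V = (20363 + (-58 - 51))*(31067 - 28361) = (20363 - 109)*2706 = 20254*2706 = 54807324)
-V = -1*54807324 = -54807324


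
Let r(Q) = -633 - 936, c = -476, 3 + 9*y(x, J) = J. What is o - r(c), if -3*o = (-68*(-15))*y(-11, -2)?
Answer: 15821/9 ≈ 1757.9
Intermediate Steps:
y(x, J) = -1/3 + J/9
o = 1700/9 (o = -(-68*(-15))*(-1/3 + (1/9)*(-2))/3 = -340*(-1/3 - 2/9) = -340*(-5)/9 = -1/3*(-1700/3) = 1700/9 ≈ 188.89)
r(Q) = -1569
o - r(c) = 1700/9 - 1*(-1569) = 1700/9 + 1569 = 15821/9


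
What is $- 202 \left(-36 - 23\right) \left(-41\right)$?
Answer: $-488638$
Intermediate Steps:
$- 202 \left(-36 - 23\right) \left(-41\right) = \left(-202\right) \left(-59\right) \left(-41\right) = 11918 \left(-41\right) = -488638$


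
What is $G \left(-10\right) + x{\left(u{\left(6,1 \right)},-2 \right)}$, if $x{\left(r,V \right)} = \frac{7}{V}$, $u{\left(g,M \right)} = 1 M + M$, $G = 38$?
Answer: $- \frac{767}{2} \approx -383.5$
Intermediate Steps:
$u{\left(g,M \right)} = 2 M$ ($u{\left(g,M \right)} = M + M = 2 M$)
$G \left(-10\right) + x{\left(u{\left(6,1 \right)},-2 \right)} = 38 \left(-10\right) + \frac{7}{-2} = -380 + 7 \left(- \frac{1}{2}\right) = -380 - \frac{7}{2} = - \frac{767}{2}$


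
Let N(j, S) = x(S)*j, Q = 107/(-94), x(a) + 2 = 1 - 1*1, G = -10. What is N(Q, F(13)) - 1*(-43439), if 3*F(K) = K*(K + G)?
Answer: 2041740/47 ≈ 43441.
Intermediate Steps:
x(a) = -2 (x(a) = -2 + (1 - 1*1) = -2 + (1 - 1) = -2 + 0 = -2)
F(K) = K*(-10 + K)/3 (F(K) = (K*(K - 10))/3 = (K*(-10 + K))/3 = K*(-10 + K)/3)
Q = -107/94 (Q = 107*(-1/94) = -107/94 ≈ -1.1383)
N(j, S) = -2*j
N(Q, F(13)) - 1*(-43439) = -2*(-107/94) - 1*(-43439) = 107/47 + 43439 = 2041740/47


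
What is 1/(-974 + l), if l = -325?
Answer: -1/1299 ≈ -0.00076982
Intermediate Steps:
1/(-974 + l) = 1/(-974 - 325) = 1/(-1299) = -1/1299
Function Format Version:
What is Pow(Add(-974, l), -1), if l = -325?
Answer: Rational(-1, 1299) ≈ -0.00076982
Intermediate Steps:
Pow(Add(-974, l), -1) = Pow(Add(-974, -325), -1) = Pow(-1299, -1) = Rational(-1, 1299)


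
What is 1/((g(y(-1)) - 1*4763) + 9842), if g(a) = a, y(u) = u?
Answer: 1/5078 ≈ 0.00019693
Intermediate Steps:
1/((g(y(-1)) - 1*4763) + 9842) = 1/((-1 - 1*4763) + 9842) = 1/((-1 - 4763) + 9842) = 1/(-4764 + 9842) = 1/5078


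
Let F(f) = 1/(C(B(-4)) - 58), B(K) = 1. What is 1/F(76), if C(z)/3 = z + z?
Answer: -52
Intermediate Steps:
C(z) = 6*z (C(z) = 3*(z + z) = 3*(2*z) = 6*z)
F(f) = -1/52 (F(f) = 1/(6*1 - 58) = 1/(6 - 58) = 1/(-52) = -1/52)
1/F(76) = 1/(-1/52) = -52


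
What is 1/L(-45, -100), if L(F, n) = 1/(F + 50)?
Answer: 5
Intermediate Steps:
L(F, n) = 1/(50 + F)
1/L(-45, -100) = 1/(1/(50 - 45)) = 1/(1/5) = 5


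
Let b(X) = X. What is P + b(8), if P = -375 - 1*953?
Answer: -1320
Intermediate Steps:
P = -1328 (P = -375 - 953 = -1328)
P + b(8) = -1328 + 8 = -1320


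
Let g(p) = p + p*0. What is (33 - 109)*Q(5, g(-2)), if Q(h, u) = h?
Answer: -380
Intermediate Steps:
g(p) = p (g(p) = p + 0 = p)
(33 - 109)*Q(5, g(-2)) = (33 - 109)*5 = -76*5 = -380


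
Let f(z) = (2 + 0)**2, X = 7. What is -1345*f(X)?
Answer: -5380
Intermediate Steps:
f(z) = 4 (f(z) = 2**2 = 4)
-1345*f(X) = -1345*4 = -5380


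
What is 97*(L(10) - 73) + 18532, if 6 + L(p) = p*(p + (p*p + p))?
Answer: 127269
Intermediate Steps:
L(p) = -6 + p*(p² + 2*p) (L(p) = -6 + p*(p + (p*p + p)) = -6 + p*(p + (p² + p)) = -6 + p*(p + (p + p²)) = -6 + p*(p² + 2*p))
97*(L(10) - 73) + 18532 = 97*((-6 + 10³ + 2*10²) - 73) + 18532 = 97*((-6 + 1000 + 2*100) - 73) + 18532 = 97*((-6 + 1000 + 200) - 73) + 18532 = 97*(1194 - 73) + 18532 = 97*1121 + 18532 = 108737 + 18532 = 127269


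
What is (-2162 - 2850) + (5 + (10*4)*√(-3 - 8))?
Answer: -5007 + 40*I*√11 ≈ -5007.0 + 132.67*I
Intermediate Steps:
(-2162 - 2850) + (5 + (10*4)*√(-3 - 8)) = -5012 + (5 + 40*√(-11)) = -5012 + (5 + 40*(I*√11)) = -5012 + (5 + 40*I*√11) = -5007 + 40*I*√11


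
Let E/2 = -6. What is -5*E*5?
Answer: 300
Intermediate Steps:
E = -12 (E = 2*(-6) = -12)
-5*E*5 = -5*(-12)*5 = 60*5 = 300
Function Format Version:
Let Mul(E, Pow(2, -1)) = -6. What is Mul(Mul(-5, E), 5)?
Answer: 300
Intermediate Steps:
E = -12 (E = Mul(2, -6) = -12)
Mul(Mul(-5, E), 5) = Mul(Mul(-5, -12), 5) = Mul(60, 5) = 300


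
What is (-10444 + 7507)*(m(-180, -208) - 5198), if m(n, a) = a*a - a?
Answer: -112410738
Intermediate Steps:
m(n, a) = a² - a
(-10444 + 7507)*(m(-180, -208) - 5198) = (-10444 + 7507)*(-208*(-1 - 208) - 5198) = -2937*(-208*(-209) - 5198) = -2937*(43472 - 5198) = -2937*38274 = -112410738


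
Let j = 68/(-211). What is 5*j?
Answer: -340/211 ≈ -1.6114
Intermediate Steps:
j = -68/211 (j = 68*(-1/211) = -68/211 ≈ -0.32227)
5*j = 5*(-68/211) = -340/211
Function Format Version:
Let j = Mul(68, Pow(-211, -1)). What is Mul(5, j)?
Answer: Rational(-340, 211) ≈ -1.6114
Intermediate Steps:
j = Rational(-68, 211) (j = Mul(68, Rational(-1, 211)) = Rational(-68, 211) ≈ -0.32227)
Mul(5, j) = Mul(5, Rational(-68, 211)) = Rational(-340, 211)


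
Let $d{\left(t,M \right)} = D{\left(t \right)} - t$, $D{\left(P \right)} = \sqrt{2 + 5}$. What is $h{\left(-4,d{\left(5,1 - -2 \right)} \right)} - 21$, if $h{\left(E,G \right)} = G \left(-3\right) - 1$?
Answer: $-7 - 3 \sqrt{7} \approx -14.937$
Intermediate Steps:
$D{\left(P \right)} = \sqrt{7}$
$d{\left(t,M \right)} = \sqrt{7} - t$
$h{\left(E,G \right)} = -1 - 3 G$ ($h{\left(E,G \right)} = - 3 G - 1 = -1 - 3 G$)
$h{\left(-4,d{\left(5,1 - -2 \right)} \right)} - 21 = \left(-1 - 3 \left(\sqrt{7} - 5\right)\right) - 21 = \left(-1 - 3 \left(-5 + \sqrt{7}\right)\right) - 21 = \left(-1 + \left(15 - 3 \sqrt{7}\right)\right) - 21 = \left(14 - 3 \sqrt{7}\right) - 21 = -7 - 3 \sqrt{7}$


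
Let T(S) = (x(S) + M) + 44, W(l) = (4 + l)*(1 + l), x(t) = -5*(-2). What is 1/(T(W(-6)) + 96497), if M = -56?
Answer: 1/96495 ≈ 1.0363e-5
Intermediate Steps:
x(t) = 10
W(l) = (1 + l)*(4 + l)
T(S) = -2 (T(S) = (10 - 56) + 44 = -46 + 44 = -2)
1/(T(W(-6)) + 96497) = 1/(-2 + 96497) = 1/96495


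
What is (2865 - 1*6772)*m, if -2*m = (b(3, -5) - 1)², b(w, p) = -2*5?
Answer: 472747/2 ≈ 2.3637e+5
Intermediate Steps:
b(w, p) = -10
m = -121/2 (m = -(-10 - 1)²/2 = -½*(-11)² = -½*121 = -121/2 ≈ -60.500)
(2865 - 1*6772)*m = (2865 - 1*6772)*(-121/2) = (2865 - 6772)*(-121/2) = -3907*(-121/2) = 472747/2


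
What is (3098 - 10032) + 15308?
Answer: 8374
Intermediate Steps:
(3098 - 10032) + 15308 = -6934 + 15308 = 8374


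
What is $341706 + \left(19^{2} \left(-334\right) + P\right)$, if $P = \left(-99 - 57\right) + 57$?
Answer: $221033$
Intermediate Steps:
$P = -99$ ($P = -156 + 57 = -99$)
$341706 + \left(19^{2} \left(-334\right) + P\right) = 341706 + \left(19^{2} \left(-334\right) - 99\right) = 341706 + \left(361 \left(-334\right) - 99\right) = 341706 - 120673 = 221033$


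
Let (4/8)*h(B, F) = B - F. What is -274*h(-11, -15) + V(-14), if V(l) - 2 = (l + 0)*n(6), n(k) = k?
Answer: -2274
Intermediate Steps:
h(B, F) = -2*F + 2*B (h(B, F) = 2*(B - F) = -2*F + 2*B)
V(l) = 2 + 6*l (V(l) = 2 + (l + 0)*6 = 2 + l*6 = 2 + 6*l)
-274*h(-11, -15) + V(-14) = -274*(-2*(-15) + 2*(-11)) + (2 + 6*(-14)) = -274*(30 - 22) + (2 - 84) = -274*8 - 82 = -2192 - 82 = -2274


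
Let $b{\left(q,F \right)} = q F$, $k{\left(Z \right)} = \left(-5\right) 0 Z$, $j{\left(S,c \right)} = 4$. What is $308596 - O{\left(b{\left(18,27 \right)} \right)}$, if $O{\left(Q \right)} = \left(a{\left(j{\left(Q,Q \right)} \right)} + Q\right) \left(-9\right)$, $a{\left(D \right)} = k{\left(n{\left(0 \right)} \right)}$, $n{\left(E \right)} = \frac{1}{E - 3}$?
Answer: $312970$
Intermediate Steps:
$n{\left(E \right)} = \frac{1}{-3 + E}$
$k{\left(Z \right)} = 0$ ($k{\left(Z \right)} = 0 Z = 0$)
$a{\left(D \right)} = 0$
$b{\left(q,F \right)} = F q$
$O{\left(Q \right)} = - 9 Q$ ($O{\left(Q \right)} = \left(0 + Q\right) \left(-9\right) = Q \left(-9\right) = - 9 Q$)
$308596 - O{\left(b{\left(18,27 \right)} \right)} = 308596 - - 9 \cdot 27 \cdot 18 = 308596 - \left(-9\right) 486 = 308596 - -4374 = 308596 + 4374 = 312970$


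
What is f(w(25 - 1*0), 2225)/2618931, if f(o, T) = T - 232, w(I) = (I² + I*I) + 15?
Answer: 1993/2618931 ≈ 0.00076100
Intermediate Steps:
w(I) = 15 + 2*I² (w(I) = (I² + I²) + 15 = 2*I² + 15 = 15 + 2*I²)
f(o, T) = -232 + T
f(w(25 - 1*0), 2225)/2618931 = (-232 + 2225)/2618931 = 1993*(1/2618931) = 1993/2618931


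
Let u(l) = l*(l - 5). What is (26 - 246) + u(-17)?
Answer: 154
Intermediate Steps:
u(l) = l*(-5 + l)
(26 - 246) + u(-17) = (26 - 246) - 17*(-5 - 17) = -220 - 17*(-22) = -220 + 374 = 154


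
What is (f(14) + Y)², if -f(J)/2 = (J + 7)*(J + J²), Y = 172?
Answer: 74787904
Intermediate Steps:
f(J) = -2*(7 + J)*(J + J²) (f(J) = -2*(J + 7)*(J + J²) = -2*(7 + J)*(J + J²))
(f(14) + Y)² = (-2*14*(7 + 14² + 8*14) + 172)² = (-2*14*(7 + 196 + 112) + 172)² = (-2*14*315 + 172)² = (-8820 + 172)² = (-8648)² = 74787904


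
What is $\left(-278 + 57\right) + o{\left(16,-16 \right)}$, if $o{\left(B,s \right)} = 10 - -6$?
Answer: $-205$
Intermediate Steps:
$o{\left(B,s \right)} = 16$ ($o{\left(B,s \right)} = 10 + 6 = 16$)
$\left(-278 + 57\right) + o{\left(16,-16 \right)} = \left(-278 + 57\right) + 16 = -221 + 16 = -205$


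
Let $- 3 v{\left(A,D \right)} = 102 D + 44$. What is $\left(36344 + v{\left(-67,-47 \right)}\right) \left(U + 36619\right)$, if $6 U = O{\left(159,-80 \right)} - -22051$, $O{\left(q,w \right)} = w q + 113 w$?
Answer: $1390700495$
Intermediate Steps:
$O{\left(q,w \right)} = 113 w + q w$ ($O{\left(q,w \right)} = q w + 113 w = 113 w + q w$)
$U = \frac{97}{2}$ ($U = \frac{- 80 \left(113 + 159\right) - -22051}{6} = \frac{\left(-80\right) 272 + 22051}{6} = \frac{-21760 + 22051}{6} = \frac{1}{6} \cdot 291 = \frac{97}{2} \approx 48.5$)
$v{\left(A,D \right)} = - \frac{44}{3} - 34 D$ ($v{\left(A,D \right)} = - \frac{102 D + 44}{3} = - \frac{44 + 102 D}{3} = - \frac{44}{3} - 34 D$)
$\left(36344 + v{\left(-67,-47 \right)}\right) \left(U + 36619\right) = \left(36344 - - \frac{4750}{3}\right) \left(\frac{97}{2} + 36619\right) = \left(36344 + \left(- \frac{44}{3} + 1598\right)\right) \frac{73335}{2} = \left(36344 + \frac{4750}{3}\right) \frac{73335}{2} = \frac{113782}{3} \cdot \frac{73335}{2} = 1390700495$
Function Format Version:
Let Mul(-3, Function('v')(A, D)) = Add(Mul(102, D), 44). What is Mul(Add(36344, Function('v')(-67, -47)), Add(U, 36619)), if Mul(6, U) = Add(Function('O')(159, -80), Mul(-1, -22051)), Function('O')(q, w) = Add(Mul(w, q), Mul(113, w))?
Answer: 1390700495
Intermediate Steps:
Function('O')(q, w) = Add(Mul(113, w), Mul(q, w)) (Function('O')(q, w) = Add(Mul(q, w), Mul(113, w)) = Add(Mul(113, w), Mul(q, w)))
U = Rational(97, 2) (U = Mul(Rational(1, 6), Add(Mul(-80, Add(113, 159)), Mul(-1, -22051))) = Mul(Rational(1, 6), Add(Mul(-80, 272), 22051)) = Mul(Rational(1, 6), Add(-21760, 22051)) = Mul(Rational(1, 6), 291) = Rational(97, 2) ≈ 48.500)
Function('v')(A, D) = Add(Rational(-44, 3), Mul(-34, D)) (Function('v')(A, D) = Mul(Rational(-1, 3), Add(Mul(102, D), 44)) = Mul(Rational(-1, 3), Add(44, Mul(102, D))) = Add(Rational(-44, 3), Mul(-34, D)))
Mul(Add(36344, Function('v')(-67, -47)), Add(U, 36619)) = Mul(Add(36344, Add(Rational(-44, 3), Mul(-34, -47))), Add(Rational(97, 2), 36619)) = Mul(Add(36344, Add(Rational(-44, 3), 1598)), Rational(73335, 2)) = Mul(Add(36344, Rational(4750, 3)), Rational(73335, 2)) = Mul(Rational(113782, 3), Rational(73335, 2)) = 1390700495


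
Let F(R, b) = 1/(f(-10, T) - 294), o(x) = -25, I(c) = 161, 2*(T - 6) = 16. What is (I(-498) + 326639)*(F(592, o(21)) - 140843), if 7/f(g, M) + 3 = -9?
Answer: -32541437911120/707 ≈ -4.6028e+10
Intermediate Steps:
T = 14 (T = 6 + (½)*16 = 6 + 8 = 14)
f(g, M) = -7/12 (f(g, M) = 7/(-3 - 9) = 7/(-12) = 7*(-1/12) = -7/12)
F(R, b) = -12/3535 (F(R, b) = 1/(-7/12 - 294) = 1/(-3535/12) = -12/3535)
(I(-498) + 326639)*(F(592, o(21)) - 140843) = (161 + 326639)*(-12/3535 - 140843) = 326800*(-497880017/3535) = -32541437911120/707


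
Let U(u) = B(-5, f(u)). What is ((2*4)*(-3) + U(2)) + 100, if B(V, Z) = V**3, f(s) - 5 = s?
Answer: -49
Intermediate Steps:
f(s) = 5 + s
U(u) = -125 (U(u) = (-5)**3 = -125)
((2*4)*(-3) + U(2)) + 100 = ((2*4)*(-3) - 125) + 100 = (8*(-3) - 125) + 100 = (-24 - 125) + 100 = -149 + 100 = -49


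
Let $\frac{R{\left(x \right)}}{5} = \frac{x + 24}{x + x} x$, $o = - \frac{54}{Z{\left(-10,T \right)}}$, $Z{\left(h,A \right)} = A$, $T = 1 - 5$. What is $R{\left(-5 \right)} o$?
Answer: $\frac{2565}{4} \approx 641.25$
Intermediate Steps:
$T = -4$ ($T = 1 - 5 = -4$)
$o = \frac{27}{2}$ ($o = - \frac{54}{-4} = \left(-54\right) \left(- \frac{1}{4}\right) = \frac{27}{2} \approx 13.5$)
$R{\left(x \right)} = 60 + \frac{5 x}{2}$ ($R{\left(x \right)} = 5 \frac{x + 24}{x + x} x = 5 \frac{24 + x}{2 x} x = 5 \left(12 + \frac{x}{2}\right) = 60 + \frac{5 x}{2}$)
$R{\left(-5 \right)} o = \left(60 + \frac{5}{2} \left(-5\right)\right) \frac{27}{2} = \left(60 - \frac{25}{2}\right) \frac{27}{2} = \frac{95}{2} \cdot \frac{27}{2} = \frac{2565}{4}$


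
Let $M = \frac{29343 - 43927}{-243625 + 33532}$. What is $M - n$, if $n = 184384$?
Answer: $- \frac{38737773128}{210093} \approx -1.8438 \cdot 10^{5}$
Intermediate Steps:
$M = \frac{14584}{210093}$ ($M = - \frac{14584}{-210093} = \left(-14584\right) \left(- \frac{1}{210093}\right) = \frac{14584}{210093} \approx 0.069417$)
$M - n = \frac{14584}{210093} - 184384 = - \frac{38737773128}{210093}$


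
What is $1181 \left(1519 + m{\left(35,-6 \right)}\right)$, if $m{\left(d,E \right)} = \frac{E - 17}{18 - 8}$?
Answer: $\frac{17912227}{10} \approx 1.7912 \cdot 10^{6}$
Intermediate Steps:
$m{\left(d,E \right)} = - \frac{17}{10} + \frac{E}{10}$ ($m{\left(d,E \right)} = \frac{-17 + E}{10} = \left(-17 + E\right) \frac{1}{10} = - \frac{17}{10} + \frac{E}{10}$)
$1181 \left(1519 + m{\left(35,-6 \right)}\right) = 1181 \left(1519 + \left(- \frac{17}{10} + \frac{1}{10} \left(-6\right)\right)\right) = 1181 \left(1519 - \frac{23}{10}\right) = 1181 \cdot \frac{15167}{10} = \frac{17912227}{10}$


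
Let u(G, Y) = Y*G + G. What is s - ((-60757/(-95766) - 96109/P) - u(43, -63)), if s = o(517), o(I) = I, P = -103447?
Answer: -21304999012771/9906705402 ≈ -2150.6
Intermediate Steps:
u(G, Y) = G + G*Y (u(G, Y) = G*Y + G = G + G*Y)
s = 517
s - ((-60757/(-95766) - 96109/P) - u(43, -63)) = 517 - ((-60757/(-95766) - 96109/(-103447)) - 43*(1 - 63)) = 517 - ((-60757*(-1/95766) - 96109*(-1/103447)) - 43*(-62)) = 517 - ((60757/95766 + 96109/103447) - 1*(-2666)) = 517 - (15489103873/9906705402 + 2666) = 517 - 1*26426765705605/9906705402 = 517 - 26426765705605/9906705402 = -21304999012771/9906705402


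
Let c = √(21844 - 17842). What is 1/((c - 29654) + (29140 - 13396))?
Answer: -6955/96742049 - √4002/193484098 ≈ -7.2219e-5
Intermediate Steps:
c = √4002 ≈ 63.261
1/((c - 29654) + (29140 - 13396)) = 1/((√4002 - 29654) + (29140 - 13396)) = 1/((-29654 + √4002) + 15744) = 1/(-13910 + √4002)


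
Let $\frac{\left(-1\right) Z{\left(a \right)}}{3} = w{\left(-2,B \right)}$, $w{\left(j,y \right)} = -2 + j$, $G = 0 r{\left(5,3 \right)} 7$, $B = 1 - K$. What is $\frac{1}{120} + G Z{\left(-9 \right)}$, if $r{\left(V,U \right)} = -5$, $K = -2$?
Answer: $\frac{1}{120} \approx 0.0083333$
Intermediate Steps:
$B = 3$ ($B = 1 - -2 = 1 + 2 = 3$)
$G = 0$ ($G = 0 \left(-5\right) 7 = 0 \cdot 7 = 0$)
$Z{\left(a \right)} = 12$ ($Z{\left(a \right)} = - 3 \left(-2 - 2\right) = \left(-3\right) \left(-4\right) = 12$)
$\frac{1}{120} + G Z{\left(-9 \right)} = \frac{1}{120} + 0 \cdot 12 = \frac{1}{120} + 0 = \frac{1}{120}$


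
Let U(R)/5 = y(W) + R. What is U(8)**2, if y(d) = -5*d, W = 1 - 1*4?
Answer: 13225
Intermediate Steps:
W = -3 (W = 1 - 4 = -3)
U(R) = 75 + 5*R (U(R) = 5*(-5*(-3) + R) = 5*(15 + R) = 75 + 5*R)
U(8)**2 = (75 + 5*8)**2 = (75 + 40)**2 = 115**2 = 13225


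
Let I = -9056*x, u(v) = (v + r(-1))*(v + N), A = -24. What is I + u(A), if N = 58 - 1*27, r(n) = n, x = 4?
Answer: -36399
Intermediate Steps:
N = 31 (N = 58 - 27 = 31)
u(v) = (-1 + v)*(31 + v) (u(v) = (v - 1)*(v + 31) = (-1 + v)*(31 + v))
I = -36224 (I = -9056*4 = -36224)
I + u(A) = -36224 + (-31 + (-24)² + 30*(-24)) = -36224 + (-31 + 576 - 720) = -36224 - 175 = -36399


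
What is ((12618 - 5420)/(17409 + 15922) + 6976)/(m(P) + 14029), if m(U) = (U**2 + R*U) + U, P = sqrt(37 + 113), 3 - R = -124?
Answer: 3296961397466/6619084664971 - 148815522560*sqrt(6)/6619084664971 ≈ 0.44303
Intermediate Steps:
R = 127 (R = 3 - 1*(-124) = 3 + 124 = 127)
P = 5*sqrt(6) (P = sqrt(150) = 5*sqrt(6) ≈ 12.247)
m(U) = U**2 + 128*U (m(U) = (U**2 + 127*U) + U = U**2 + 128*U)
((12618 - 5420)/(17409 + 15922) + 6976)/(m(P) + 14029) = ((12618 - 5420)/(17409 + 15922) + 6976)/((5*sqrt(6))*(128 + 5*sqrt(6)) + 14029) = (7198/33331 + 6976)/(5*sqrt(6)*(128 + 5*sqrt(6)) + 14029) = (7198*(1/33331) + 6976)/(14029 + 5*sqrt(6)*(128 + 5*sqrt(6))) = (7198/33331 + 6976)/(14029 + 5*sqrt(6)*(128 + 5*sqrt(6))) = 232524254/(33331*(14029 + 5*sqrt(6)*(128 + 5*sqrt(6))))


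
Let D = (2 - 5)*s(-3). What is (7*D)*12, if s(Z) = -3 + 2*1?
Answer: 252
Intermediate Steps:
s(Z) = -1 (s(Z) = -3 + 2 = -1)
D = 3 (D = (2 - 5)*(-1) = -3*(-1) = 3)
(7*D)*12 = (7*3)*12 = 21*12 = 252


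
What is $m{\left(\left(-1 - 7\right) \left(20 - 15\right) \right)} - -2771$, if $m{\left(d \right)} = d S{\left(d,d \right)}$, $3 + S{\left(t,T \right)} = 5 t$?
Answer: $10891$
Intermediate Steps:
$S{\left(t,T \right)} = -3 + 5 t$
$m{\left(d \right)} = d \left(-3 + 5 d\right)$
$m{\left(\left(-1 - 7\right) \left(20 - 15\right) \right)} - -2771 = \left(-1 - 7\right) \left(20 - 15\right) \left(-3 + 5 \left(-1 - 7\right) \left(20 - 15\right)\right) - -2771 = \left(-8\right) 5 \left(-3 + 5 \left(\left(-8\right) 5\right)\right) + 2771 = - 40 \left(-3 + 5 \left(-40\right)\right) + 2771 = - 40 \left(-3 - 200\right) + 2771 = \left(-40\right) \left(-203\right) + 2771 = 8120 + 2771 = 10891$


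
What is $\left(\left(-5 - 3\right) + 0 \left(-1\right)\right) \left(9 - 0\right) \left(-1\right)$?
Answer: $72$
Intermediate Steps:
$\left(\left(-5 - 3\right) + 0 \left(-1\right)\right) \left(9 - 0\right) \left(-1\right) = \left(-8 + 0\right) \left(9 + 0\right) \left(-1\right) = \left(-8\right) 9 \left(-1\right) = \left(-72\right) \left(-1\right) = 72$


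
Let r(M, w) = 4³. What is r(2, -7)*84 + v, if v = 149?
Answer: 5525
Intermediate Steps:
r(M, w) = 64
r(2, -7)*84 + v = 64*84 + 149 = 5376 + 149 = 5525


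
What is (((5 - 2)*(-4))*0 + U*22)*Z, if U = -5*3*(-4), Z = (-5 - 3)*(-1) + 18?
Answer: 34320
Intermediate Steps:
Z = 26 (Z = -8*(-1) + 18 = 8 + 18 = 26)
U = 60 (U = -15*(-4) = 60)
(((5 - 2)*(-4))*0 + U*22)*Z = (((5 - 2)*(-4))*0 + 60*22)*26 = ((3*(-4))*0 + 1320)*26 = (-12*0 + 1320)*26 = (0 + 1320)*26 = 1320*26 = 34320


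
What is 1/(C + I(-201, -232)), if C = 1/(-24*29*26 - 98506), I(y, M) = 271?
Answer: 116602/31599141 ≈ 0.0036900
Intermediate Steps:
C = -1/116602 (C = 1/(-696*26 - 98506) = 1/(-18096 - 98506) = 1/(-116602) = -1/116602 ≈ -8.5762e-6)
1/(C + I(-201, -232)) = 1/(-1/116602 + 271) = 1/(31599141/116602) = 116602/31599141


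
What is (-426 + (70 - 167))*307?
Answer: -160561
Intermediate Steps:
(-426 + (70 - 167))*307 = (-426 - 97)*307 = -523*307 = -160561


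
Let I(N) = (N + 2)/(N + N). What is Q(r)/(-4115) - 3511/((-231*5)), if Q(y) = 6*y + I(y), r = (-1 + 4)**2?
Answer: 17261627/5703390 ≈ 3.0266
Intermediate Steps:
r = 9 (r = 3**2 = 9)
I(N) = (2 + N)/(2*N) (I(N) = (2 + N)/((2*N)) = (2 + N)*(1/(2*N)) = (2 + N)/(2*N))
Q(y) = 6*y + (2 + y)/(2*y)
Q(r)/(-4115) - 3511/((-231*5)) = (1/2 + 1/9 + 6*9)/(-4115) - 3511/((-231*5)) = (1/2 + 1/9 + 54)*(-1/4115) - 3511/(-1155) = (983/18)*(-1/4115) - 3511*(-1/1155) = -983/74070 + 3511/1155 = 17261627/5703390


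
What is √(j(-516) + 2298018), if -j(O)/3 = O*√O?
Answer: √(2298018 + 3096*I*√129) ≈ 1516.0 + 11.6*I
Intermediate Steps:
j(O) = -3*O^(3/2) (j(O) = -3*O*√O = -3*O^(3/2))
√(j(-516) + 2298018) = √(-(-3096)*I*√129 + 2298018) = √(3096*I*√129 + 2298018) = √(2298018 + 3096*I*√129)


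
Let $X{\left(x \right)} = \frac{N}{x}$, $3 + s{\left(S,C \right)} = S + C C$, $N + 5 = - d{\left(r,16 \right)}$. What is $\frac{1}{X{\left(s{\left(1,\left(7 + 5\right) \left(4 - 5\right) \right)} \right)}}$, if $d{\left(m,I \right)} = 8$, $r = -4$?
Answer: $- \frac{142}{13} \approx -10.923$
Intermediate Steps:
$N = -13$ ($N = -5 - 8 = -13$)
$s{\left(S,C \right)} = -3 + S + C^{2}$ ($s{\left(S,C \right)} = -3 + \left(S + C C\right) = -3 + \left(S + C^{2}\right) = -3 + S + C^{2}$)
$X{\left(x \right)} = - \frac{13}{x}$
$\frac{1}{X{\left(s{\left(1,\left(7 + 5\right) \left(4 - 5\right) \right)} \right)}} = \frac{1}{\left(-13\right) \frac{1}{-3 + 1 + \left(\left(7 + 5\right) \left(4 - 5\right)\right)^{2}}} = \frac{1}{\left(-13\right) \frac{1}{-3 + 1 + \left(12 \left(-1\right)\right)^{2}}} = \frac{1}{\left(-13\right) \frac{1}{-3 + 1 + \left(-12\right)^{2}}} = \frac{1}{\left(-13\right) \frac{1}{-3 + 1 + 144}} = \frac{1}{\left(-13\right) \frac{1}{142}} = \frac{1}{- \frac{13}{142}} = - \frac{142}{13}$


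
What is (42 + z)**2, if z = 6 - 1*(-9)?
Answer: 3249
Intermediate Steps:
z = 15 (z = 6 + 9 = 15)
(42 + z)**2 = (42 + 15)**2 = 57**2 = 3249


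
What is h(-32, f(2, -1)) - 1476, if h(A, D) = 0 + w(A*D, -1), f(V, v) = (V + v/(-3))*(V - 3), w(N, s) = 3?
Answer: -1473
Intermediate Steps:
f(V, v) = (-3 + V)*(V - v/3) (f(V, v) = (V + v*(-⅓))*(-3 + V) = (V - v/3)*(-3 + V) = (-3 + V)*(V - v/3))
h(A, D) = 3 (h(A, D) = 0 + 3 = 3)
h(-32, f(2, -1)) - 1476 = 3 - 1476 = -1473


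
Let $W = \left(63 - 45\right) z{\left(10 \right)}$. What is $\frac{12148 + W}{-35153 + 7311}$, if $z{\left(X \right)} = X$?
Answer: $- \frac{6164}{13921} \approx -0.44278$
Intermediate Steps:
$W = 180$ ($W = \left(63 - 45\right) 10 = 18 \cdot 10 = 180$)
$\frac{12148 + W}{-35153 + 7311} = \frac{12148 + 180}{-35153 + 7311} = \frac{12328}{-27842} = 12328 \left(- \frac{1}{27842}\right) = - \frac{6164}{13921}$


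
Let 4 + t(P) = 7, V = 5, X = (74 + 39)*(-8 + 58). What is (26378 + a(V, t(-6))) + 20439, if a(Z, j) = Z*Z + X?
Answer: 52492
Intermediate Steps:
X = 5650 (X = 113*50 = 5650)
t(P) = 3 (t(P) = -4 + 7 = 3)
a(Z, j) = 5650 + Z**2 (a(Z, j) = Z*Z + 5650 = Z**2 + 5650 = 5650 + Z**2)
(26378 + a(V, t(-6))) + 20439 = (26378 + (5650 + 5**2)) + 20439 = (26378 + (5650 + 25)) + 20439 = (26378 + 5675) + 20439 = 32053 + 20439 = 52492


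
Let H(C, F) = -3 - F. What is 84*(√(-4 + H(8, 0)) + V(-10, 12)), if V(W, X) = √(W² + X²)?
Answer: 168*√61 + 84*I*√7 ≈ 1312.1 + 222.24*I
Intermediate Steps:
84*(√(-4 + H(8, 0)) + V(-10, 12)) = 84*(√(-4 + (-3 - 1*0)) + √((-10)² + 12²)) = 84*(√(-4 + (-3 + 0)) + √(100 + 144)) = 84*(√(-4 - 3) + √244) = 84*(√(-7) + 2*√61) = 84*(I*√7 + 2*√61) = 84*(2*√61 + I*√7) = 168*√61 + 84*I*√7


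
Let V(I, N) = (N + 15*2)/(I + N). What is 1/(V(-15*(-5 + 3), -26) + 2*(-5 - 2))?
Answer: -1/13 ≈ -0.076923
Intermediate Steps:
V(I, N) = (30 + N)/(I + N) (V(I, N) = (N + 30)/(I + N) = (30 + N)/(I + N))
1/(V(-15*(-5 + 3), -26) + 2*(-5 - 2)) = 1/((30 - 26)/(-15*(-5 + 3) - 26) + 2*(-5 - 2)) = 1/(4/(-15*(-2) - 26) + 2*(-7)) = 1/(4/(30 - 26) - 14) = 1/(4/4 - 14) = 1/((1/4)*4 - 14) = 1/(1 - 14) = 1/(-13) = -1/13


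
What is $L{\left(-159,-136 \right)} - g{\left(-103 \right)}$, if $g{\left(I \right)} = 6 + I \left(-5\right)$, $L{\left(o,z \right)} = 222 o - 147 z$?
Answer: $-15827$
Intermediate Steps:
$L{\left(o,z \right)} = - 147 z + 222 o$
$g{\left(I \right)} = 6 - 5 I$
$L{\left(-159,-136 \right)} - g{\left(-103 \right)} = \left(\left(-147\right) \left(-136\right) + 222 \left(-159\right)\right) - \left(6 - -515\right) = \left(19992 - 35298\right) - \left(6 + 515\right) = -15306 - 521 = -15827$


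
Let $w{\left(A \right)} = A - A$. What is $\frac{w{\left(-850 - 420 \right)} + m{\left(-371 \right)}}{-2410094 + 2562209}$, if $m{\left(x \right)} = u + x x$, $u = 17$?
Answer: $\frac{45886}{50705} \approx 0.90496$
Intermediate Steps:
$w{\left(A \right)} = 0$
$m{\left(x \right)} = 17 + x^{2}$ ($m{\left(x \right)} = 17 + x x = 17 + x^{2}$)
$\frac{w{\left(-850 - 420 \right)} + m{\left(-371 \right)}}{-2410094 + 2562209} = \frac{0 + \left(17 + \left(-371\right)^{2}\right)}{-2410094 + 2562209} = \frac{0 + \left(17 + 137641\right)}{152115} = \left(0 + 137658\right) \frac{1}{152115} = 137658 \cdot \frac{1}{152115} = \frac{45886}{50705}$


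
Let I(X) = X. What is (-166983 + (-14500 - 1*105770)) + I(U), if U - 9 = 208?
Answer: -287036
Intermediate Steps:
U = 217 (U = 9 + 208 = 217)
(-166983 + (-14500 - 1*105770)) + I(U) = (-166983 + (-14500 - 1*105770)) + 217 = (-166983 + (-14500 - 105770)) + 217 = (-166983 - 120270) + 217 = -287253 + 217 = -287036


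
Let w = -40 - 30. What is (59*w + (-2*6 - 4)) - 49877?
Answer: -54023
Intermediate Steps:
w = -70
(59*w + (-2*6 - 4)) - 49877 = (59*(-70) + (-2*6 - 4)) - 49877 = (-4130 + (-12 - 4)) - 49877 = (-4130 - 16) - 49877 = -4146 - 49877 = -54023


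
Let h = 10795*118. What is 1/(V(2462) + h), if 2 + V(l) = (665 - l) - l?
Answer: 1/1269549 ≈ 7.8768e-7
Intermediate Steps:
h = 1273810
V(l) = 663 - 2*l (V(l) = -2 + ((665 - l) - l) = -2 + (665 - 2*l) = 663 - 2*l)
1/(V(2462) + h) = 1/((663 - 2*2462) + 1273810) = 1/((663 - 4924) + 1273810) = 1/(-4261 + 1273810) = 1/1269549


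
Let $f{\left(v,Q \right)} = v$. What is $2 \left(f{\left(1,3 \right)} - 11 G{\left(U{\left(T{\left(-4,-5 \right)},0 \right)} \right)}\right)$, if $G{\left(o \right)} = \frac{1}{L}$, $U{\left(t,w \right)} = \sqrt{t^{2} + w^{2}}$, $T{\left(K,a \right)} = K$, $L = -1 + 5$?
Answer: $- \frac{7}{2} \approx -3.5$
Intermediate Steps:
$L = 4$
$G{\left(o \right)} = \frac{1}{4}$
$2 \left(f{\left(1,3 \right)} - 11 G{\left(U{\left(T{\left(-4,-5 \right)},0 \right)} \right)}\right) = 2 \left(1 - \frac{11}{4}\right) = 2 \left(- \frac{7}{4}\right) = - \frac{7}{2}$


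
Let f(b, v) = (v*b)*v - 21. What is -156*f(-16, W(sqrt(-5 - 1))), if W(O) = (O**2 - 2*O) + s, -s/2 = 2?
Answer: 192972 + 99840*I*sqrt(6) ≈ 1.9297e+5 + 2.4456e+5*I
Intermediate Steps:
s = -4 (s = -2*2 = -4)
W(O) = -4 + O**2 - 2*O (W(O) = (O**2 - 2*O) - 4 = -4 + O**2 - 2*O)
f(b, v) = -21 + b*v**2 (f(b, v) = (b*v)*v - 21 = b*v**2 - 21 = -21 + b*v**2)
-156*f(-16, W(sqrt(-5 - 1))) = -156*(-21 - 16*(-4 + (sqrt(-5 - 1))**2 - 2*sqrt(-5 - 1))**2) = -156*(-21 - 16*(-4 + (sqrt(-6))**2 - 2*I*sqrt(6))**2) = -156*(-21 - 16*(-4 + (I*sqrt(6))**2 - 2*I*sqrt(6))**2) = -156*(-21 - 16*(-4 - 6 - 2*I*sqrt(6))**2) = -156*(-21 - 16*(-10 - 2*I*sqrt(6))**2) = 3276 + 2496*(-10 - 2*I*sqrt(6))**2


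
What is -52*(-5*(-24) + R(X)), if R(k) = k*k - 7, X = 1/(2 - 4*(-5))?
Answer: -711009/121 ≈ -5876.1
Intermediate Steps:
X = 1/22 (X = 1/(2 + 20) = 1/22 ≈ 0.045455)
R(k) = -7 + k² (R(k) = k² - 7 = -7 + k²)
-52*(-5*(-24) + R(X)) = -52*(-5*(-24) + (-7 + (1/22)²)) = -52*(120 + (-7 + 1/484)) = -52*(120 - 3387/484) = -52*54693/484 = -711009/121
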